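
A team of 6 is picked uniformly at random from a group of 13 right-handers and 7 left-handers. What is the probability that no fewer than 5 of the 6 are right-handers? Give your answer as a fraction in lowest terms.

There are C(20,6) = 38760 ways to choose the 6.
Favorable selections (no fewer than 5 right-handers): C(13,5)·C(7,1) + C(13,6)·C(7,0) = 9009 + 1716 = 10725.
Probability = 10725/38760 = 715/2584.

715/2584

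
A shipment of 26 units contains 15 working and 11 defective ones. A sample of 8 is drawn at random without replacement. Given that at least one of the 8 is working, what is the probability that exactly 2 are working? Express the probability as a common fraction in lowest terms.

441/14201

Work in counts. Selections with at least one working: C(26,8) − C(11,8) = 1562275 − 165 = 1562110.
Of those, selections where exactly 2 are working: C(15,2)·C(11,6) = 105·462 = 48510.
Conditional probability = 48510/1562110 = 441/14201.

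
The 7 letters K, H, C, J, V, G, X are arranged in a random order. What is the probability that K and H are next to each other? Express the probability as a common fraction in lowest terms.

2/7

There are 7! = 5040 arrangements.
Treat K and H as a block: 6! arrangements of the blocks × 2 orders within the block = 2·720 = 1440.
Probability = 1440/5040 = 2/7.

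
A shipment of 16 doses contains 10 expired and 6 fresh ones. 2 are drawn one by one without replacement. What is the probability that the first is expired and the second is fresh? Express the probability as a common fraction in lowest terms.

1/4

Multiply the conditional probabilities at each draw: 10/16 · 6/15 = 60/240 = 1/4.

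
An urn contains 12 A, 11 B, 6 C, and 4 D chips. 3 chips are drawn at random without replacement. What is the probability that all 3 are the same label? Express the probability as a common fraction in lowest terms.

409/5456

There are C(33,3) = 5456 ways to draw 3 chips.
All same label: C(12,3) + C(11,3) + C(6,3) + C(4,3) = 220 + 165 + 20 + 4 = 409.
Probability = 409/5456.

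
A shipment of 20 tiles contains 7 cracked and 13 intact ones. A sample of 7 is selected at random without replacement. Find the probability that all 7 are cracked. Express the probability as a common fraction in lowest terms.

1/77520

There are C(20,7) = 77520 possible selections.
Selections with all cracked: C(7,7) = 1.
Probability = 1/77520.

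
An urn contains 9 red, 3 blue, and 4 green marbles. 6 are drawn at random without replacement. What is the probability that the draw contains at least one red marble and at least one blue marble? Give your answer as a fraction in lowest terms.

There are C(16,6) = 8008 possible draws.
By inclusion-exclusion on the complements, draws missing all red or all blue: C(7,6) + C(13,6) − C(4,6) = 7 + 1716 − 0 = 1723.
So draws with at least one of each: 8008 − 1723 = 6285, probability 6285/8008.

6285/8008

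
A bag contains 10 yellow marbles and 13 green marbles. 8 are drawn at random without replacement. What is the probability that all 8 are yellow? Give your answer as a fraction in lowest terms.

15/163438

There are C(23,8) = 490314 possible selections.
Selections with all yellow: C(10,8) = 45.
Probability = 45/490314 = 15/163438.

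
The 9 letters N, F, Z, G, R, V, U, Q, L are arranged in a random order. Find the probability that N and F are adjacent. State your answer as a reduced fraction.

2/9

There are 9! = 362880 arrangements.
Treat N and F as a block: 8! arrangements of the blocks × 2 orders within the block = 2·40320 = 80640.
Probability = 80640/362880 = 2/9.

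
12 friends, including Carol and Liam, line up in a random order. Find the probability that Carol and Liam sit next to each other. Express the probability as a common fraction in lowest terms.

1/6

There are 12! = 479001600 arrangements.
Treat Carol and Liam as a block: 11! arrangements of the blocks × 2 orders within the block = 2·39916800 = 79833600.
Probability = 79833600/479001600 = 1/6.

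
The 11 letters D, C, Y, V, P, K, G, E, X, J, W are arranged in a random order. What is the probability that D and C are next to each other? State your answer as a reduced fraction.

2/11

There are 11! = 39916800 arrangements.
Treat D and C as a block: 10! arrangements of the blocks × 2 orders within the block = 2·3628800 = 7257600.
Probability = 7257600/39916800 = 2/11.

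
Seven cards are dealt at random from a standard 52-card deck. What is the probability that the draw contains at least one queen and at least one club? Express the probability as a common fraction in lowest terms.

There are C(52,7) = 133784560 possible draws.
By inclusion-exclusion on the complements, draws missing all queens or all clubs: C(48,7) + C(39,7) − C(36,7) = 73629072 + 15380937 − 8347680 = 80662329.
So draws with at least one of each: 133784560 − 80662329 = 53122231, probability 53122231/133784560.

53122231/133784560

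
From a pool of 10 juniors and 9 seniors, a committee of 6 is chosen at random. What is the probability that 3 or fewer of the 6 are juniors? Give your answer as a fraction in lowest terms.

Total selections: C(19,6) = 27132.
Count the complement (more than 3 juniors): C(10,4)·C(9,2) + C(10,5)·C(9,1) + C(10,6)·C(9,0) = 7560 + 2268 + 210 = 10038.
Probability = 1 − 10038/27132 = 17094/27132 = 407/646.

407/646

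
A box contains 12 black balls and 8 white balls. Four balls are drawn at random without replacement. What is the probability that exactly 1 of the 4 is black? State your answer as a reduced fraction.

224/1615

Total number of selections: C(20,4) = 4845.
Selections with exactly 1 black: choose 1 of the 12 black and 3 of the 8 white, C(12,1)·C(8,3) = 12·56 = 672.
Probability = 672/4845 = 224/1615.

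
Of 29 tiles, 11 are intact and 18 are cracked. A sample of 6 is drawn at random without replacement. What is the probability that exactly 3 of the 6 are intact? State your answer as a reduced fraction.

748/2639

Total number of selections: C(29,6) = 475020.
Selections with exactly 3 intact: choose 3 of the 11 intact and 3 of the 18 cracked, C(11,3)·C(18,3) = 165·816 = 134640.
Probability = 134640/475020 = 748/2639.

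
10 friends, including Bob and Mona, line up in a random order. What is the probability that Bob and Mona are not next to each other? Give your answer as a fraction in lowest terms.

There are 10! = 3628800 arrangements.
Arrangements with Bob and Mona adjacent: 2·9! = 725760.
So not adjacent: 3628800 − 725760 = 2903040, probability 2903040/3628800 = 4/5.

4/5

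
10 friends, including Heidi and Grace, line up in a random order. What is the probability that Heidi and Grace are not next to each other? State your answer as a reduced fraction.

4/5

There are 10! = 3628800 arrangements.
Arrangements with Heidi and Grace adjacent: 2·9! = 725760.
So not adjacent: 3628800 − 725760 = 2903040, probability 2903040/3628800 = 4/5.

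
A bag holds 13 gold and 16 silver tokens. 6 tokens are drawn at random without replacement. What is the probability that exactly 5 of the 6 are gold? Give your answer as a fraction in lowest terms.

44/1015

The sample space is all 6-subsets of the 29: C(29,6) = 475020.
Selections with exactly 5 gold: choose 5 of the 13 gold and 1 of the 16 silver, C(13,5)·C(16,1) = 1287·16 = 20592.
Probability = 20592/475020 = 44/1015.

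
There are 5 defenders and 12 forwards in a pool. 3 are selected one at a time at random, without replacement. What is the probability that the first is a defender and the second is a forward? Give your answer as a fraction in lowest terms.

15/68

Multiply the conditional probabilities at each draw: 5/17 · 12/16 = 60/272 = 15/68.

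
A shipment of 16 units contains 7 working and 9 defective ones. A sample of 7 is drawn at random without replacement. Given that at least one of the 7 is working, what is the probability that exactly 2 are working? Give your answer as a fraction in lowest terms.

Work in counts. Selections with at least one working: C(16,7) − C(9,7) = 11440 − 36 = 11404.
Of those, selections where exactly 2 are working: C(7,2)·C(9,5) = 21·126 = 2646.
Conditional probability = 2646/11404 = 1323/5702.

1323/5702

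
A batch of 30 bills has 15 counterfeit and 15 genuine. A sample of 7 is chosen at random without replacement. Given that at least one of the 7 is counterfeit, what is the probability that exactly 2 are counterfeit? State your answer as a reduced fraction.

539/3469

Work in counts. Selections with at least one counterfeit: C(30,7) − C(15,7) = 2035800 − 6435 = 2029365.
Of those, selections where exactly 2 are counterfeit: C(15,2)·C(15,5) = 105·3003 = 315315.
Conditional probability = 315315/2029365 = 539/3469.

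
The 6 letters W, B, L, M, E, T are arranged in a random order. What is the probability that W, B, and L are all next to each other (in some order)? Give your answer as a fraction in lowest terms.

There are 6! = 720 arrangements.
Treat the three as one block: 4! placements × 3! orders within the block = 24·6 = 144.
Probability = 144/720 = 1/5.

1/5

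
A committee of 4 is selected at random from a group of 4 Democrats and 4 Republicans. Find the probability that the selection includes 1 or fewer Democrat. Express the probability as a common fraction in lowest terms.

17/70

There are C(8,4) = 70 ways to choose the 4.
Favorable selections (1 or fewer Democrat): C(4,0)·C(4,4) + C(4,1)·C(4,3) = 1 + 16 = 17.
Probability = 17/70.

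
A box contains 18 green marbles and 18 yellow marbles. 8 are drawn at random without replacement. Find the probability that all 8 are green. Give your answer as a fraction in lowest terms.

13/8990

There are C(36,8) = 30260340 possible selections.
Selections with all green: C(18,8) = 43758.
Probability = 43758/30260340 = 13/8990.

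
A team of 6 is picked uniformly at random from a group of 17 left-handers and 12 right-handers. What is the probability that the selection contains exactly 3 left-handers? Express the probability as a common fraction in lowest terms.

7480/23751

There are C(29,6) = 475020 ways to choose 6 from 29.
Selections with exactly 3 left-handers: choose 3 of the 17 left-handers and 3 of the 12 right-handers, C(17,3)·C(12,3) = 680·220 = 149600.
Probability = 149600/475020 = 7480/23751.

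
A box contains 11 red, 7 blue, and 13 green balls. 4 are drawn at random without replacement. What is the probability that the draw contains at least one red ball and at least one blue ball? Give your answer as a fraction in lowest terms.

There are C(31,4) = 31465 possible draws.
By inclusion-exclusion on the complements, draws missing all red or all blue: C(20,4) + C(24,4) − C(13,4) = 4845 + 10626 − 715 = 14756.
So draws with at least one of each: 31465 − 14756 = 16709, probability 16709/31465 = 77/145.

77/145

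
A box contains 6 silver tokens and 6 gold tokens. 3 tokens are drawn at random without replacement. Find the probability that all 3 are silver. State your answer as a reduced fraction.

1/11

There are C(12,3) = 220 possible selections.
Selections with all silver: C(6,3) = 20.
Probability = 20/220 = 1/11.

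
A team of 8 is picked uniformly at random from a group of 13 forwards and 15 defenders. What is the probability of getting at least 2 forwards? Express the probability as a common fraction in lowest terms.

Total selections: C(28,8) = 3108105.
Count the complement (fewer than 2 forwards): C(13,0)·C(15,8) + C(13,1)·C(15,7) = 6435 + 83655 = 90090.
Probability = 1 − 90090/3108105 = 3018015/3108105 = 67/69.

67/69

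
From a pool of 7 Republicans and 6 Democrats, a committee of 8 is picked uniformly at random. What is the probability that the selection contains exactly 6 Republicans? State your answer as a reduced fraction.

The sample space is all 8-subsets of the 13: C(13,8) = 1287.
Selections with exactly 6 Republicans: choose 6 of the 7 Republicans and 2 of the 6 Democrats, C(7,6)·C(6,2) = 7·15 = 105.
Probability = 105/1287 = 35/429.

35/429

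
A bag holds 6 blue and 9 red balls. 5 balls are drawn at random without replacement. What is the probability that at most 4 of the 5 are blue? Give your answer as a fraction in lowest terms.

Total selections: C(15,5) = 3003.
Favorable selections (at most 4 blue): C(6,0)·C(9,5) + C(6,1)·C(9,4) + C(6,2)·C(9,3) + C(6,3)·C(9,2) + C(6,4)·C(9,1) = 126 + 756 + 1260 + 720 + 135 = 2997.
Probability = 2997/3003 = 999/1001.

999/1001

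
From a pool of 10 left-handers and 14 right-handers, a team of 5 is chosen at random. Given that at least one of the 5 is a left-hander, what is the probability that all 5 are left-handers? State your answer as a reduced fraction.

18/2893

Work in counts. Selections with at least one left-hander: C(24,5) − C(14,5) = 42504 − 2002 = 40502.
Of those, selections where all 5 are left-handers: C(10,5) = 252.
Conditional probability = 252/40502 = 18/2893.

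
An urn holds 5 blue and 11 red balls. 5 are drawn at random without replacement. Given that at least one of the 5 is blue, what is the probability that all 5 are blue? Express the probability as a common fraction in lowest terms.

Work in counts. Selections with at least one blue: C(16,5) − C(11,5) = 4368 − 462 = 3906.
Of those, selections where all 5 are blue: C(5,5) = 1.
Conditional probability = 1/3906.

1/3906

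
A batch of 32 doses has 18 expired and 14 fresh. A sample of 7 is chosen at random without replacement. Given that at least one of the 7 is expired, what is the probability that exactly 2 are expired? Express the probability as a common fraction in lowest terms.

3927/43108

Work in counts. Selections with at least one expired: C(32,7) − C(14,7) = 3365856 − 3432 = 3362424.
Of those, selections where exactly 2 are expired: C(18,2)·C(14,5) = 153·2002 = 306306.
Conditional probability = 306306/3362424 = 3927/43108.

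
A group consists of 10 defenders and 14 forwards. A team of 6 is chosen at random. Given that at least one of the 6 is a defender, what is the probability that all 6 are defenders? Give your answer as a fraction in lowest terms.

30/18799

Work in counts. Selections with at least one defender: C(24,6) − C(14,6) = 134596 − 3003 = 131593.
Of those, selections where all 6 are defenders: C(10,6) = 210.
Conditional probability = 210/131593 = 30/18799.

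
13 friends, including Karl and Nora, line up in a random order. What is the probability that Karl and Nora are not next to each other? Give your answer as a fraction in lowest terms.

There are 13! = 6227020800 arrangements.
Arrangements with Karl and Nora adjacent: 2·12! = 958003200.
So not adjacent: 6227020800 − 958003200 = 5269017600, probability 5269017600/6227020800 = 11/13.

11/13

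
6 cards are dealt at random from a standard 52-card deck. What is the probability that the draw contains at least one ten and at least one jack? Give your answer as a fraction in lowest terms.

718637/5089630

There are C(52,6) = 20358520 possible draws.
By inclusion-exclusion on the complements, draws missing all tens or all jacks: C(48,6) + C(48,6) − C(44,6) = 12271512 + 12271512 − 7059052 = 17483972.
So draws with at least one of each: 20358520 − 17483972 = 2874548, probability 2874548/20358520 = 718637/5089630.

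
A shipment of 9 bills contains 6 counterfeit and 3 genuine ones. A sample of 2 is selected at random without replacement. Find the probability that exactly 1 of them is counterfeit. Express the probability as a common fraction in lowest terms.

There are C(9,2) = 36 ways to choose 2 from 9.
Selections with exactly 1 counterfeit: choose 1 of the 6 counterfeit and 1 of the 3 genuine, C(6,1)·C(3,1) = 6·3 = 18.
Probability = 18/36 = 1/2.

1/2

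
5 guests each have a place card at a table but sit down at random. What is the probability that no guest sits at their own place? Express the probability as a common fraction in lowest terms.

There are 5! = 120 seatings.
By inclusion-exclusion, seatings with no fixed points: C(5,0)·5! − C(5,1)·4! + C(5,2)·3! − C(5,3)·2! + C(5,4)·1! − C(5,5)·0! = 44.
Probability = 44/120 = 11/30.

11/30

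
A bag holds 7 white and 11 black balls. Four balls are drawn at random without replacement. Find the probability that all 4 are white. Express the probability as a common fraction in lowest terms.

There are C(18,4) = 3060 possible selections.
Selections with all white: C(7,4) = 35.
Probability = 35/3060 = 7/612.

7/612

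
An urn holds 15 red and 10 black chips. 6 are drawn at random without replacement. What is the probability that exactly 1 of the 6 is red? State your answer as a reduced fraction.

27/1265

The sample space is all 6-subsets of the 25: C(25,6) = 177100.
Selections with exactly 1 red: choose 1 of the 15 red and 5 of the 10 black, C(15,1)·C(10,5) = 15·252 = 3780.
Probability = 3780/177100 = 27/1265.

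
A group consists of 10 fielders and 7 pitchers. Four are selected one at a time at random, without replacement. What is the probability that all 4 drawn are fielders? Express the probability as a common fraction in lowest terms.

Multiply the conditional probabilities at each draw: 10/17 · 9/16 · 8/15 · 7/14 = 5040/57120 = 3/34.

3/34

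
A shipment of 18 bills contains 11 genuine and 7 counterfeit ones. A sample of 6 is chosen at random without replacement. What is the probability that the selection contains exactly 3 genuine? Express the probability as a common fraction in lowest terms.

Total number of selections: C(18,6) = 18564.
Selections with exactly 3 genuine: choose 3 of the 11 genuine and 3 of the 7 counterfeit, C(11,3)·C(7,3) = 165·35 = 5775.
Probability = 5775/18564 = 275/884.

275/884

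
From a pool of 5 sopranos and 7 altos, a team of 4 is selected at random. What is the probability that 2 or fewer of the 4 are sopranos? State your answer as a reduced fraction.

28/33

There are C(12,4) = 495 ways to choose the 4.
Favorable selections (2 or fewer sopranos): C(5,0)·C(7,4) + C(5,1)·C(7,3) + C(5,2)·C(7,2) = 35 + 175 + 210 = 420.
Probability = 420/495 = 28/33.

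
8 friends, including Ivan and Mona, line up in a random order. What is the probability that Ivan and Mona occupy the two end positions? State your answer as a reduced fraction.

There are 8! = 40320 arrangements.
Place Ivan and Mona at the ends in 2 ways, arrange the remaining 6 in 6! = 720 ways: 2·720 = 1440.
Probability = 1440/40320 = 1/28.

1/28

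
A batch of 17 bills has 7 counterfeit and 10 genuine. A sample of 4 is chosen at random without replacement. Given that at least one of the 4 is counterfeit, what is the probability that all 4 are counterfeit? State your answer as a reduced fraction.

1/62

Work in counts. Selections with at least one counterfeit: C(17,4) − C(10,4) = 2380 − 210 = 2170.
Of those, selections where all 4 are counterfeit: C(7,4) = 35.
Conditional probability = 35/2170 = 1/62.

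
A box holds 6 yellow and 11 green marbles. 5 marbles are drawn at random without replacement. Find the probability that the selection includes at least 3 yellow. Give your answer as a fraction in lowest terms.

1271/6188

There are C(17,5) = 6188 ways to choose the 5.
Favorable selections (at least 3 yellow): C(6,3)·C(11,2) + C(6,4)·C(11,1) + C(6,5)·C(11,0) = 1100 + 165 + 6 = 1271.
Probability = 1271/6188.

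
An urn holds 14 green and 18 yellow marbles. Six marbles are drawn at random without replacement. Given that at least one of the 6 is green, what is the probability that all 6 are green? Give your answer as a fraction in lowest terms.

143/42268

Work in counts. Selections with at least one green: C(32,6) − C(18,6) = 906192 − 18564 = 887628.
Of those, selections where all 6 are green: C(14,6) = 3003.
Conditional probability = 3003/887628 = 143/42268.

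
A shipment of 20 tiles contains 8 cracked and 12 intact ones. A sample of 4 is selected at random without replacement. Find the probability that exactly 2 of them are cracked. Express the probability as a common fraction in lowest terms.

There are C(20,4) = 4845 ways to choose 4 from 20.
Selections with exactly 2 cracked: choose 2 of the 8 cracked and 2 of the 12 intact, C(8,2)·C(12,2) = 28·66 = 1848.
Probability = 1848/4845 = 616/1615.

616/1615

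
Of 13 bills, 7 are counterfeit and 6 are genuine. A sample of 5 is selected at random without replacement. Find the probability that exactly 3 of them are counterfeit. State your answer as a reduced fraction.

175/429

Total number of selections: C(13,5) = 1287.
Selections with exactly 3 counterfeit: choose 3 of the 7 counterfeit and 2 of the 6 genuine, C(7,3)·C(6,2) = 35·15 = 525.
Probability = 525/1287 = 175/429.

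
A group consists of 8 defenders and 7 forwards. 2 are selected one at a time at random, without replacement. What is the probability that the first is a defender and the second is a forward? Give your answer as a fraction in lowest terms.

4/15

Multiply the conditional probabilities at each draw: 8/15 · 7/14 = 56/210 = 4/15.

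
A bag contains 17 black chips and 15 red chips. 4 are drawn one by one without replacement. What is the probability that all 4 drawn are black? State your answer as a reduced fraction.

Multiply the conditional probabilities at each draw: 17/32 · 16/31 · 15/30 · 14/29 = 57120/863040 = 119/1798.

119/1798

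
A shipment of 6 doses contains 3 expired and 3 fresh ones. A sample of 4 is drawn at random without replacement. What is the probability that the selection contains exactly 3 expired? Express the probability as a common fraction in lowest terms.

1/5

There are C(6,4) = 15 ways to choose 4 from 6.
Selections with exactly 3 expired: choose 3 of the 3 expired and 1 of the 3 fresh, C(3,3)·C(3,1) = 1·3 = 3.
Probability = 3/15 = 1/5.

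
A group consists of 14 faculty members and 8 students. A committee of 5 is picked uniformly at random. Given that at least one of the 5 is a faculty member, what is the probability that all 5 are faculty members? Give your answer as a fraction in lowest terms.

Work in counts. Selections with at least one faculty member: C(22,5) − C(8,5) = 26334 − 56 = 26278.
Of those, selections where all 5 are faculty members: C(14,5) = 2002.
Conditional probability = 2002/26278 = 143/1877.

143/1877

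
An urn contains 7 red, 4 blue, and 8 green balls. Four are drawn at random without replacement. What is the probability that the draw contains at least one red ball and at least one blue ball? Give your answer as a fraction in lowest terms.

There are C(19,4) = 3876 possible draws.
By inclusion-exclusion on the complements, draws missing all red or all blue: C(12,4) + C(15,4) − C(8,4) = 495 + 1365 − 70 = 1790.
So draws with at least one of each: 3876 − 1790 = 2086, probability 2086/3876 = 1043/1938.

1043/1938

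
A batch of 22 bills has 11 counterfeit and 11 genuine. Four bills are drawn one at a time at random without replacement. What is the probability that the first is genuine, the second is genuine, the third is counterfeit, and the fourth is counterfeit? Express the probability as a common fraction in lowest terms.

55/798

Multiply the conditional probabilities at each draw: 11/22 · 10/21 · 11/20 · 10/19 = 12100/175560 = 55/798.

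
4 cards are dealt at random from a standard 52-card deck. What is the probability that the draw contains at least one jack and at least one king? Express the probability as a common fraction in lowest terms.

1332/20825

There are C(52,4) = 270725 possible draws.
By inclusion-exclusion on the complements, draws missing all jacks or all kings: C(48,4) + C(48,4) − C(44,4) = 194580 + 194580 − 135751 = 253409.
So draws with at least one of each: 270725 − 253409 = 17316, probability 17316/270725 = 1332/20825.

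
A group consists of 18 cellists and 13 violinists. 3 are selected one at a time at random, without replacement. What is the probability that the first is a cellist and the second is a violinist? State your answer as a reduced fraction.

Multiply the conditional probabilities at each draw: 18/31 · 13/30 = 234/930 = 39/155.

39/155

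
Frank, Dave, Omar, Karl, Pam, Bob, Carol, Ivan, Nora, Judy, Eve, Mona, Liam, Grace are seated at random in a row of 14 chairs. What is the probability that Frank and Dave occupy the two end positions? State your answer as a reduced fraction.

1/91

There are 14! = 87178291200 arrangements.
Place Frank and Dave at the ends in 2 ways, arrange the remaining 12 in 12! = 479001600 ways: 2·479001600 = 958003200.
Probability = 958003200/87178291200 = 1/91.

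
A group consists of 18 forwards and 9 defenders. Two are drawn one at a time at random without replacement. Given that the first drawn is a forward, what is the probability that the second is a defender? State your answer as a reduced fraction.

After removing one forward, 26 remain: 17 forwards and 9 defenders.
So the probability the next is a defender is 9/26.

9/26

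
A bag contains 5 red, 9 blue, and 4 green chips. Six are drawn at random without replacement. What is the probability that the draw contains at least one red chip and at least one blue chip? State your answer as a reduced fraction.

There are C(18,6) = 18564 possible draws.
By inclusion-exclusion on the complements, draws missing all red or all blue: C(13,6) + C(9,6) − C(4,6) = 1716 + 84 − 0 = 1800.
So draws with at least one of each: 18564 − 1800 = 16764, probability 16764/18564 = 1397/1547.

1397/1547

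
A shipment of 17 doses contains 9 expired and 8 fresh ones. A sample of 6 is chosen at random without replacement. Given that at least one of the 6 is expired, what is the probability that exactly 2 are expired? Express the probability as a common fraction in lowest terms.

Work in counts. Selections with at least one expired: C(17,6) − C(8,6) = 12376 − 28 = 12348.
Of those, selections where exactly 2 are expired: C(9,2)·C(8,4) = 36·70 = 2520.
Conditional probability = 2520/12348 = 10/49.

10/49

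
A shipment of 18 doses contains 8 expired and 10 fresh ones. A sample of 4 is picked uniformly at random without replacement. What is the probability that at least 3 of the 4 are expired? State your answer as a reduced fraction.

7/34

There are C(18,4) = 3060 ways to choose the 4.
Favorable selections (at least 3 expired): C(8,3)·C(10,1) + C(8,4)·C(10,0) = 560 + 70 = 630.
Probability = 630/3060 = 7/34.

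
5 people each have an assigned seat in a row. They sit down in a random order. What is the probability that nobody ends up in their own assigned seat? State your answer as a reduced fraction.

11/30

There are 5! = 120 seatings.
By inclusion-exclusion, seatings with no fixed points: C(5,0)·5! − C(5,1)·4! + C(5,2)·3! − C(5,3)·2! + C(5,4)·1! − C(5,5)·0! = 44.
Probability = 44/120 = 11/30.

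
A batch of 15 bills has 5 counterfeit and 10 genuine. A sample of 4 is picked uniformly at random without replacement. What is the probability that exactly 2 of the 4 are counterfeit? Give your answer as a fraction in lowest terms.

30/91

There are C(15,4) = 1365 ways to choose 4 from 15.
Selections with exactly 2 counterfeit: choose 2 of the 5 counterfeit and 2 of the 10 genuine, C(5,2)·C(10,2) = 10·45 = 450.
Probability = 450/1365 = 30/91.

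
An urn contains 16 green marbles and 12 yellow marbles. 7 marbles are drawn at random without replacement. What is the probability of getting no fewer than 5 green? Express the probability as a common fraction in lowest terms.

346/1035

There are C(28,7) = 1184040 ways to choose the 7.
Favorable selections (no fewer than 5 green): C(16,5)·C(12,2) + C(16,6)·C(12,1) + C(16,7)·C(12,0) = 288288 + 96096 + 11440 = 395824.
Probability = 395824/1184040 = 346/1035.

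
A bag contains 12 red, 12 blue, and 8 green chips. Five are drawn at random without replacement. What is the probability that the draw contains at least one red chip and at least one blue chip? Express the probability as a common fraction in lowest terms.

21303/25172

There are C(32,5) = 201376 possible draws.
By inclusion-exclusion on the complements, draws missing all red or all blue: C(20,5) + C(20,5) − C(8,5) = 15504 + 15504 − 56 = 30952.
So draws with at least one of each: 201376 − 30952 = 170424, probability 170424/201376 = 21303/25172.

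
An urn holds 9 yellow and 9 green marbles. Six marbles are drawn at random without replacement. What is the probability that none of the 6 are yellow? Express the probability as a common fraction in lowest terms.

There are C(18,6) = 18564 possible selections.
Selections with no yellow (all green): C(9,6) = 84.
Probability = 84/18564 = 1/221.

1/221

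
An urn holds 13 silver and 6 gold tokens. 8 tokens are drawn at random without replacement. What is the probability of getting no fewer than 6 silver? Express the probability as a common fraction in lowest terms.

There are C(19,8) = 75582 ways to choose the 8.
Favorable selections (no fewer than 6 silver): C(13,6)·C(6,2) + C(13,7)·C(6,1) + C(13,8)·C(6,0) = 25740 + 10296 + 1287 = 37323.
Probability = 37323/75582 = 319/646.

319/646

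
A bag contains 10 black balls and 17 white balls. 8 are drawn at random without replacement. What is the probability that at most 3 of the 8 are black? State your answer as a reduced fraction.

7786/11385

Total selections: C(27,8) = 2220075.
Favorable selections (at most 3 black): C(10,0)·C(17,8) + C(10,1)·C(17,7) + C(10,2)·C(17,6) + C(10,3)·C(17,5) = 24310 + 194480 + 556920 + 742560 = 1518270.
Probability = 1518270/2220075 = 7786/11385.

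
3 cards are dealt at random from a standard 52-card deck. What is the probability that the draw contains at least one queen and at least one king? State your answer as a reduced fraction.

There are C(52,3) = 22100 possible draws.
By inclusion-exclusion on the complements, draws missing all queens or all kings: C(48,3) + C(48,3) − C(44,3) = 17296 + 17296 − 13244 = 21348.
So draws with at least one of each: 22100 − 21348 = 752, probability 752/22100 = 188/5525.

188/5525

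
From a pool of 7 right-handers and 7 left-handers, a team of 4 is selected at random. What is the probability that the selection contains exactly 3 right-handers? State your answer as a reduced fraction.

35/143

There are C(14,4) = 1001 ways to choose 4 from 14.
Selections with exactly 3 right-handers: choose 3 of the 7 right-handers and 1 of the 7 left-handers, C(7,3)·C(7,1) = 35·7 = 245.
Probability = 245/1001 = 35/143.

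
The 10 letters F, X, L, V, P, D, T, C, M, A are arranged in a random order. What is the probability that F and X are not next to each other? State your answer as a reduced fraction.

4/5

There are 10! = 3628800 arrangements.
Arrangements with F and X adjacent: 2·9! = 725760.
So not adjacent: 3628800 − 725760 = 2903040, probability 2903040/3628800 = 4/5.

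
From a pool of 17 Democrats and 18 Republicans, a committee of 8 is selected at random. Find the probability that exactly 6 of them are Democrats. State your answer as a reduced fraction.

3978/49445

The sample space is all 8-subsets of the 35: C(35,8) = 23535820.
Selections with exactly 6 Democrats: choose 6 of the 17 Democrats and 2 of the 18 Republicans, C(17,6)·C(18,2) = 12376·153 = 1893528.
Probability = 1893528/23535820 = 3978/49445.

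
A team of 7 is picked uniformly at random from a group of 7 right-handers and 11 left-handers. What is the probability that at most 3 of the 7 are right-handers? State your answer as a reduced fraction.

517/663

There are C(18,7) = 31824 ways to choose the 7.
Favorable selections (at most 3 right-handers): C(7,0)·C(11,7) + C(7,1)·C(11,6) + C(7,2)·C(11,5) + C(7,3)·C(11,4) = 330 + 3234 + 9702 + 11550 = 24816.
Probability = 24816/31824 = 517/663.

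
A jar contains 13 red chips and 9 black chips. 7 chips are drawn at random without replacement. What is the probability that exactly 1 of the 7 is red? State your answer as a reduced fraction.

91/14212

The sample space is all 7-subsets of the 22: C(22,7) = 170544.
Selections with exactly 1 red: choose 1 of the 13 red and 6 of the 9 black, C(13,1)·C(9,6) = 13·84 = 1092.
Probability = 1092/170544 = 91/14212.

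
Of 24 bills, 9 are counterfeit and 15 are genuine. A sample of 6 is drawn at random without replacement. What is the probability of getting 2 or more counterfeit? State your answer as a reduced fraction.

333/437

Total selections: C(24,6) = 134596.
Favorable selections (2 or more counterfeit): C(9,2)·C(15,4) + C(9,3)·C(15,3) + C(9,4)·C(15,2) + C(9,5)·C(15,1) + C(9,6)·C(15,0) = 49140 + 38220 + 13230 + 1890 + 84 = 102564.
Probability = 102564/134596 = 333/437.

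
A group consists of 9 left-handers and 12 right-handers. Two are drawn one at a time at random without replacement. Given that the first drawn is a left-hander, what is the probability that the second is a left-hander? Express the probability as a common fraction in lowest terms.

After removing one left-hander, 20 remain: 8 left-handers and 12 right-handers.
So the probability the next is a left-hander is 8/20 = 2/5.

2/5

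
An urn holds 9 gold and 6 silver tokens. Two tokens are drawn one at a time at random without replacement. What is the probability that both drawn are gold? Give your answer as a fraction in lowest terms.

12/35

Multiply the conditional probabilities at each draw: 9/15 · 8/14 = 72/210 = 12/35.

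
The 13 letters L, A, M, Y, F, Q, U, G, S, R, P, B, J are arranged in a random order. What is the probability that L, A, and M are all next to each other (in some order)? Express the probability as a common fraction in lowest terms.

There are 13! = 6227020800 arrangements.
Treat the three as one block: 11! placements × 3! orders within the block = 39916800·6 = 239500800.
Probability = 239500800/6227020800 = 1/26.

1/26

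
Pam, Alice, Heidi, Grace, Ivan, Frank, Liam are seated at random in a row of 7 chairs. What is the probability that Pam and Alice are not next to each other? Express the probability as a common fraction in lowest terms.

There are 7! = 5040 arrangements.
Arrangements with Pam and Alice adjacent: 2·6! = 1440.
So not adjacent: 5040 − 1440 = 3600, probability 3600/5040 = 5/7.

5/7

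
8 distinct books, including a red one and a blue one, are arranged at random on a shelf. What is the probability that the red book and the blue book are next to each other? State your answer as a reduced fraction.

1/4

There are 8! = 40320 arrangements.
Treat the red book and the blue book as a block: 7! arrangements of the blocks × 2 orders within the block = 2·5040 = 10080.
Probability = 10080/40320 = 1/4.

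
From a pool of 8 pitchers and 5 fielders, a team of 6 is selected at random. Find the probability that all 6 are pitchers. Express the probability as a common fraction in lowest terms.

7/429

There are C(13,6) = 1716 possible selections.
Selections with all pitchers: C(8,6) = 28.
Probability = 28/1716 = 7/429.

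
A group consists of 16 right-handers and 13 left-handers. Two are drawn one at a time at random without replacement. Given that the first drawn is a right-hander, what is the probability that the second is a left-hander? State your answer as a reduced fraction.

13/28

After removing one right-hander, 28 remain: 15 right-handers and 13 left-handers.
So the probability the next is a left-hander is 13/28.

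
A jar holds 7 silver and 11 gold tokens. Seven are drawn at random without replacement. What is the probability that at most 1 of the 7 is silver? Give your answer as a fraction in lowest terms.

Total selections: C(18,7) = 31824.
Favorable selections (at most 1 silver): C(7,0)·C(11,7) + C(7,1)·C(11,6) = 330 + 3234 = 3564.
Probability = 3564/31824 = 99/884.

99/884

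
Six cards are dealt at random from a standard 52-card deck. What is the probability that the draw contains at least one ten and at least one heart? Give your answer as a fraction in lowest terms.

6772177/20358520

There are C(52,6) = 20358520 possible draws.
By inclusion-exclusion on the complements, draws missing all tens or all hearts: C(48,6) + C(39,6) − C(36,6) = 12271512 + 3262623 − 1947792 = 13586343.
So draws with at least one of each: 20358520 − 13586343 = 6772177, probability 6772177/20358520.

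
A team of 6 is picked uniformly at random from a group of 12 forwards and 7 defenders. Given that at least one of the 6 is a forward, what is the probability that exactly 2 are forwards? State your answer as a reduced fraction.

Work in counts. Selections with at least one forward: C(19,6) − C(7,6) = 27132 − 7 = 27125.
Of those, selections where exactly 2 are forwards: C(12,2)·C(7,4) = 66·35 = 2310.
Conditional probability = 2310/27125 = 66/775.

66/775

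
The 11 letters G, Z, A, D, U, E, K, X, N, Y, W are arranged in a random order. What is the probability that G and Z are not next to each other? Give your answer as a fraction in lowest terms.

9/11

There are 11! = 39916800 arrangements.
Arrangements with G and Z adjacent: 2·10! = 7257600.
So not adjacent: 39916800 − 7257600 = 32659200, probability 32659200/39916800 = 9/11.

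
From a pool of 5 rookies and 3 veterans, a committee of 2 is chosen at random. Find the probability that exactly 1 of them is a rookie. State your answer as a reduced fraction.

15/28

There are C(8,2) = 28 ways to choose 2 from 8.
Selections with exactly 1 rookie: choose 1 of the 5 rookies and 1 of the 3 veterans, C(5,1)·C(3,1) = 5·3 = 15.
Probability = 15/28.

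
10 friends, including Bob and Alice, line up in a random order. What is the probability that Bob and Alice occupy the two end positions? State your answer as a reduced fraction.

1/45

There are 10! = 3628800 arrangements.
Place Bob and Alice at the ends in 2 ways, arrange the remaining 8 in 8! = 40320 ways: 2·40320 = 80640.
Probability = 80640/3628800 = 1/45.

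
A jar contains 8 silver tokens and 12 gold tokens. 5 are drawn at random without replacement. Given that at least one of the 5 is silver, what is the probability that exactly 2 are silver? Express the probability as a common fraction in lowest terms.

770/1839

Work in counts. Selections with at least one silver: C(20,5) − C(12,5) = 15504 − 792 = 14712.
Of those, selections where exactly 2 are silver: C(8,2)·C(12,3) = 28·220 = 6160.
Conditional probability = 6160/14712 = 770/1839.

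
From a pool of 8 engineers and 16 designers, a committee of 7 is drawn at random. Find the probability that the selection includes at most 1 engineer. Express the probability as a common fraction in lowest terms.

Total selections: C(24,7) = 346104.
Favorable selections (at most 1 engineer): C(8,0)·C(16,7) + C(8,1)·C(16,6) = 11440 + 64064 = 75504.
Probability = 75504/346104 = 286/1311.

286/1311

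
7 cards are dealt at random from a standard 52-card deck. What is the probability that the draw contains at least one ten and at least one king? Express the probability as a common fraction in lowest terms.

3105873/16723070

There are C(52,7) = 133784560 possible draws.
By inclusion-exclusion on the complements, draws missing all tens or all kings: C(48,7) + C(48,7) − C(44,7) = 73629072 + 73629072 − 38320568 = 108937576.
So draws with at least one of each: 133784560 − 108937576 = 24846984, probability 24846984/133784560 = 3105873/16723070.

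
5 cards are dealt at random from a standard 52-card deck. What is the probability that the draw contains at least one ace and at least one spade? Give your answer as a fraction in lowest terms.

There are C(52,5) = 2598960 possible draws.
By inclusion-exclusion on the complements, draws missing all aces or all spades: C(48,5) + C(39,5) − C(36,5) = 1712304 + 575757 − 376992 = 1911069.
So draws with at least one of each: 2598960 − 1911069 = 687891, probability 687891/2598960 = 229297/866320.

229297/866320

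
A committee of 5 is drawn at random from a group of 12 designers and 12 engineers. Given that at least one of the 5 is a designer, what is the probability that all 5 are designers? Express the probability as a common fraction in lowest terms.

Work in counts. Selections with at least one designer: C(24,5) − C(12,5) = 42504 − 792 = 41712.
Of those, selections where all 5 are designers: C(12,5) = 792.
Conditional probability = 792/41712 = 3/158.

3/158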